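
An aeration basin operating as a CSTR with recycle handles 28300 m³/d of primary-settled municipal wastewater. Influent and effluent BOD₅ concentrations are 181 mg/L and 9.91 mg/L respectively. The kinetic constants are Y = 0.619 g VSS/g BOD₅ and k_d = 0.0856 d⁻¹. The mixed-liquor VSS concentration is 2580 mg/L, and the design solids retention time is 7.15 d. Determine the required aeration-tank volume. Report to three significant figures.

Rearranging the biomass balance for a CMAS with decay, V = Y·Q·ΔS·θ_c / [X·(1+k_d θ_c)] = 0.619 × 28300 × (181 − 9.91) × 7.15 / [2580 × (1 + 0.0856 × 7.15)] = 2.14×10^7 / 4159 = 5152 m³.

V ≈ 5150 m³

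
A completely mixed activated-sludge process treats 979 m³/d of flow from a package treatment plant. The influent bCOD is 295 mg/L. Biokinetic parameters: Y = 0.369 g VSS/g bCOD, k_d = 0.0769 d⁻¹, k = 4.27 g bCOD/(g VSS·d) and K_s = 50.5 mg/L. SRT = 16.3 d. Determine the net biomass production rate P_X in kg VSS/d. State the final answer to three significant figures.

P_X ≈ 46.5 kg VSS/d

For a completely mixed reactor with recycle the Lawrence–McCarty relation gives S = K_s·(1 + k_d·θ_c) / [θ_c·(Y·k − k_d) − 1] = 50.5 × (1 + 0.0769 × 16.3) / [16.3 × (0.369 × 4.27 − 0.0769) − 1] = 113.8 / 23.43 = 4.857 mg/L.
Y_obs = Y / (1 + k_d θ_c) = 0.369 / (1 + 0.0769 × 16.3) = 0.369 / 2.253 = 0.1637.
Q·(S₀ − S) = 979 × (295 − 4.86) × 10⁻³ = 284.0 kg/d removed.
So the net sludge growth is P_X = 0.1637 × 284.0 = 46.51 kg VSS/d.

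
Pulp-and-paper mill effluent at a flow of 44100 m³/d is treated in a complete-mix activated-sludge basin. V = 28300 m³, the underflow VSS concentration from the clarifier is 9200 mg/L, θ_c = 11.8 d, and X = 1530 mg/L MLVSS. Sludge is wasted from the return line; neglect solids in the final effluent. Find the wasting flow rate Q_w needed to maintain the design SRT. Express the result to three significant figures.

Wasting from the return line (neglecting effluent solids): Q_w = V·X / (θ_c·X_r) = 28300 × 1530 / (11.8 × 9200) = 398.8 m³/d.

Q_w ≈ 399 m³/d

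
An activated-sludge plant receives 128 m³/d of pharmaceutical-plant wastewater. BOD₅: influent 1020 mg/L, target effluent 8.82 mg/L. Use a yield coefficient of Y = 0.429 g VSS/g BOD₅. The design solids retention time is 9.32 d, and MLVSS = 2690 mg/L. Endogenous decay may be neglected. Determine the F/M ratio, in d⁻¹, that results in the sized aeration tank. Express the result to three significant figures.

F/M ≈ 0.252 d⁻¹

With k_d = 0 the design equation reduces to V = Y Q (S₀−S) θ_c / X = 0.429 × 128 × (1020 − 8.82) × 9.32 / 2690 = 192.4 m³.
F/M = applied load / biomass = Q·S₀/(V·X) = 128 × 1020 / (192.4 × 2690) = 0.2523 d⁻¹.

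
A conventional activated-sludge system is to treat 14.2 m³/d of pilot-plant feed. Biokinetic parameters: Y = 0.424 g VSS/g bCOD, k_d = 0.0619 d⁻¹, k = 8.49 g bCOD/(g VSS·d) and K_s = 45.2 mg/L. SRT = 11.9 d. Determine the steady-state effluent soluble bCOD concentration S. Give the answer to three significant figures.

Effluent substrate depends only on kinetics and SRT: S = K_s(1 + k_d θ_c) / [θ_c(Yk − k_d) − 1] = 45.2 × (1 + 0.0619 × 11.9) / [11.9 × (0.424 × 8.49 − 0.0619) − 1] = 78.49 / 41.10 = 1.910 mg/L.

S ≈ 1.91 mg/L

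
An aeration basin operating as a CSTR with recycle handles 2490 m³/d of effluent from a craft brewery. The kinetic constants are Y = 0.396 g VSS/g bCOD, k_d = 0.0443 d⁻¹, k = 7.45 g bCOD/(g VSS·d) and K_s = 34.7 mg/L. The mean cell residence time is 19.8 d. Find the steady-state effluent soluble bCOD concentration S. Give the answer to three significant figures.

S ≈ 1.15 mg/L

For a completely mixed reactor with recycle the Lawrence–McCarty relation gives S = K_s·(1 + k_d·θ_c) / [θ_c·(Y·k − k_d) − 1] = 34.7 × (1 + 0.0443 × 19.8) / [19.8 × (0.396 × 7.45 − 0.0443) − 1] = 65.14 / 56.54 = 1.152 mg/L.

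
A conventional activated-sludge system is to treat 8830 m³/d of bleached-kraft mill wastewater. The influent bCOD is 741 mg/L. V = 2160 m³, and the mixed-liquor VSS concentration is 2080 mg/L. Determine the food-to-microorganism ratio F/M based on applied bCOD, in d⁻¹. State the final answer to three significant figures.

Food-to-microorganism ratio F/M = Q S₀ / (V X) = 8830 × 741 / (2160 × 2080) = 1.456 d⁻¹.

F/M ≈ 1.46 d⁻¹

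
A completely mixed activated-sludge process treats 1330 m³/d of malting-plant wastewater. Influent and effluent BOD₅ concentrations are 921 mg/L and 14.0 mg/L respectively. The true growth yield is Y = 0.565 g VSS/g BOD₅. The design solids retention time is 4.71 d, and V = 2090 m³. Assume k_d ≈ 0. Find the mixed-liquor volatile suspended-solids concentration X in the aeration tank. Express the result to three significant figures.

Without decay, X = Y Q (S₀−S) θ_c / V = 0.565 × 1330 × (921 − 14.0) × 4.71 / 2090 = 1536 mg/L.

X ≈ 1540 mg/L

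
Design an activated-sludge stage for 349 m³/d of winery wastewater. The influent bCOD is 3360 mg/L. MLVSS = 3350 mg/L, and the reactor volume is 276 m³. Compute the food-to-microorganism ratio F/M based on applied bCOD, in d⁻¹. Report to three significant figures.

F/M = applied load / biomass = Q·S₀/(V·X) = 349 × 3360 / (276.0 × 3350) = 1.268 d⁻¹.

F/M ≈ 1.27 d⁻¹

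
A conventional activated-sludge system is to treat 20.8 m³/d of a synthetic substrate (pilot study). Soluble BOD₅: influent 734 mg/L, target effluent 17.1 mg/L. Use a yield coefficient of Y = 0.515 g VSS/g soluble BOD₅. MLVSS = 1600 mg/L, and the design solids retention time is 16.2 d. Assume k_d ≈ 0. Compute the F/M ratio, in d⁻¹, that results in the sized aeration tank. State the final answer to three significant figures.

F/M ≈ 0.123 d⁻¹

Biomass mass balance (decay neglected): V·X = Y·Q·(S₀ − S)·θ_c, so V = 0.515 × 20.8 × (734 − 17.1) × 16.2 / 1600 = 77.75 m³.
F/M = applied load / biomass = Q·S₀/(V·X) = 20.8 × 734 / (77.75 × 1600) = 0.1227 d⁻¹.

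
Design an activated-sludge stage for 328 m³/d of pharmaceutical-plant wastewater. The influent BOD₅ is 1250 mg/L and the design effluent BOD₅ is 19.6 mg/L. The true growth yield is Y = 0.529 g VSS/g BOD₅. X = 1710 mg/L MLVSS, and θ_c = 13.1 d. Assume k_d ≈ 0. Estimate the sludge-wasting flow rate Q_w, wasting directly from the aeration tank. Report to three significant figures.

With k_d = 0 the design equation reduces to V = Y Q (S₀−S) θ_c / X = 0.529 × 328 × (1250 − 19.6) × 13.1 / 1710 = 1636 m³.
For wasting at MLVSS concentration, Q_w = V/θ_c = 1636/13.1 = 124.8 m³/d.

Q_w ≈ 125 m³/d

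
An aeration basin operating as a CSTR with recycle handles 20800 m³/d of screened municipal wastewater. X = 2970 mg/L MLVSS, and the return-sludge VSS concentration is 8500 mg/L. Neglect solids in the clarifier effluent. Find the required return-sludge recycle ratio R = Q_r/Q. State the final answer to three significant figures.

R ≈ 0.537

Solids balance on the clarifier gives (1+R)X = R·X_r, so R = X/(X_r − X) = 2970 / (8500 − 2970) = 0.5371.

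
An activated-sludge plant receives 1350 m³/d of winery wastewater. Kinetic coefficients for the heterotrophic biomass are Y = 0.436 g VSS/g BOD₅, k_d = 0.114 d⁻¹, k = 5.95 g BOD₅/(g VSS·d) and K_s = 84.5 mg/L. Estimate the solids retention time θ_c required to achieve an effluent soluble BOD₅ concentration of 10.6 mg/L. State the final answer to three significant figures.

θ_c ≈ 5.71 d

From 1/θ_c = Y·k·S/(K_s + S) − k_d: Y·k·S/(K_s+S) = 0.436 × 5.95 × 10.6 / (84.5 + 10.6) = 0.2892 d⁻¹.
θ_c = 1/(μ − k_d) = 1/(0.2892 − 0.114) = 1/0.1752 = 5.709 d.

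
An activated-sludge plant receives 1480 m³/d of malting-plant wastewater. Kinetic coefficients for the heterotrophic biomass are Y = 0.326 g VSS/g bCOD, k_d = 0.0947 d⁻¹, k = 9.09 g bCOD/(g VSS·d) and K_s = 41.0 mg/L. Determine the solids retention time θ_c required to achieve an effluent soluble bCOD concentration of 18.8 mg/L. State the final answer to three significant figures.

θ_c ≈ 1.19 d

From 1/θ_c = Y·k·S/(K_s + S) − k_d: Y·k·S/(K_s+S) = 0.326 × 9.09 × 18.8 / (41.0 + 18.8) = 0.9316 d⁻¹.
Then 1/θ_c = μ − k_d = 0.9316 − 0.0947 = 0.8369 d⁻¹, giving θ_c = 1.195 d.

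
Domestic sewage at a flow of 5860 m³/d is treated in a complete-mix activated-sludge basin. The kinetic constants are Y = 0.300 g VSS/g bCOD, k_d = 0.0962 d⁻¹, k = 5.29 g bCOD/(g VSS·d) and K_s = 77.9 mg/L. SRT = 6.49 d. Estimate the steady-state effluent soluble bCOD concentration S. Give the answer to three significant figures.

S ≈ 14.6 mg/L

Effluent substrate depends only on kinetics and SRT: S = K_s(1 + k_d θ_c) / [θ_c(Yk − k_d) − 1] = 77.9 × (1 + 0.0962 × 6.49) / [6.49 × (0.300 × 5.29 − 0.0962) − 1] = 126.5 / 8.675 = 14.59 mg/L.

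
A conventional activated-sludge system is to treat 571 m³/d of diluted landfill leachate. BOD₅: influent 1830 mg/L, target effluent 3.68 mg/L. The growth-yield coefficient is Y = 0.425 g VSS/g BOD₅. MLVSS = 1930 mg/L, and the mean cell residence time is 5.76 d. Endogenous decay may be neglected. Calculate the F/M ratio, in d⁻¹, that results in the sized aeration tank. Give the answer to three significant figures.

With k_d = 0 the design equation reduces to V = Y Q (S₀−S) θ_c / X = 0.425 × 571 × (1830 − 3.68) × 5.76 / 1930 = 1323 m³.
F/M = applied load / biomass = Q·S₀/(V·X) = 571 × 1830 / (1323 × 1930) = 0.4093 d⁻¹.

F/M ≈ 0.409 d⁻¹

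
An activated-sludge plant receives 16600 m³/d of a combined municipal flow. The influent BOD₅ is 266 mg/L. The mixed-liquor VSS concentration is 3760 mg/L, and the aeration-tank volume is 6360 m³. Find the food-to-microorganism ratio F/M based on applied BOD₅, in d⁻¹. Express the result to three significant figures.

F/M = Q·S₀ / (V·X) = 16600 × 266 / (6360 × 3760) = 0.1846 g BOD₅·(g VSS·d)⁻¹.

F/M ≈ 0.185 d⁻¹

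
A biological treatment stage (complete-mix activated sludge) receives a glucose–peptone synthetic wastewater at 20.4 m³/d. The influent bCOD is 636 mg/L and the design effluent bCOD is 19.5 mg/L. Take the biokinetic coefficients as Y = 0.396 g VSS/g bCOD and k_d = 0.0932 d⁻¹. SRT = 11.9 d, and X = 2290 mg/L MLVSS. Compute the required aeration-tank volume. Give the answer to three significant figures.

From the SRT design equation V = Y Q (S₀−S) θ_c / [X (1 + k_d θ_c)] = 0.396 × 20.4 × (636 − 19.5) × 11.9 / [2290 × (1 + 0.0932 × 11.9)] = 5.93×10^4 / 4830 = 12.27 m³.

V ≈ 12.3 m³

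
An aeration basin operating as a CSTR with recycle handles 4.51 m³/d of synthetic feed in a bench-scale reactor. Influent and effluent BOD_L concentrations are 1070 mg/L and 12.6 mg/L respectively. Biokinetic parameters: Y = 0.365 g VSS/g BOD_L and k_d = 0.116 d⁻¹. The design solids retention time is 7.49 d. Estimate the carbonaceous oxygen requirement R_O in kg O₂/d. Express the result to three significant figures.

R_O ≈ 3.45 kg O₂/d

Observed yield with endogenous decay: Y_obs = Y / (1 + k_d·θ_c) = 0.365 / (1 + 0.116 × 7.49) = 0.365 / 1.869 = 0.1953 g VSS/g BOD_L.
ΔS = 1070 − 12.6 = 1057 mg/L, so the substrate removal rate is 4.51 × 1057/1000 = 4.769 kg BOD_L/d.
P_X = Y_obs·Q·(S₀ − S) = 0.1953 × 4.769 = 0.9314 kg VSS/d.
R_O = Q·ΔS − 1.42 P_X = 4.769 − 1.323 = 3.446 kg O₂/d.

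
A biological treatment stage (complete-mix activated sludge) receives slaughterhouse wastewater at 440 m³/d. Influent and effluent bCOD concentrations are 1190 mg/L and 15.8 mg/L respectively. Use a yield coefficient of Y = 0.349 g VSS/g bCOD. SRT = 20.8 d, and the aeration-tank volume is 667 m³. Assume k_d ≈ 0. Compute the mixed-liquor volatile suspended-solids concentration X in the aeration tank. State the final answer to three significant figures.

X ≈ 5620 mg/L

From V·X = Y·Q·(S₀ − S)·θ_c (decay neglected): X = 0.349 × 440 × (1190 − 15.8) × 20.8 / 667 = 5623 mg/L.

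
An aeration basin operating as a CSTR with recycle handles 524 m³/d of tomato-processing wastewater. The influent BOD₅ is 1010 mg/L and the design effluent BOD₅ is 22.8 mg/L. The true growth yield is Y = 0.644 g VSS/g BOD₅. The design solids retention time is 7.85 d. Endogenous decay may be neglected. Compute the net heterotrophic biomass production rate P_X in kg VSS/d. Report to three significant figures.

With endogenous decay neglected, the observed yield equals the true yield: Y_obs = Y = 0.644 g VSS/g BOD₅.
Substrate removed = Q·(S₀ − S) = 524 m³/d × (1010 − 22.8) g/m³ = 5.17×10^5 g/d = 517.3 kg/d.
Biomass produced: P_X = Y_obs·Q·ΔS = 0.6440 × 517.3 ≈ 333.1 kg VSS/d.

P_X ≈ 333 kg VSS/d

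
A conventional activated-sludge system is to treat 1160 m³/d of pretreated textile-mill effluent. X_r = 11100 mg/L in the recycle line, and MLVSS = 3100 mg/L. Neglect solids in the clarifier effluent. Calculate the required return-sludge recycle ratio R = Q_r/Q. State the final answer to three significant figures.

Mass balance around the secondary clarifier (neglecting effluent solids): R = X / (X_r − X) = 3100 / (11100 − 3100) = 0.3875.

R ≈ 0.388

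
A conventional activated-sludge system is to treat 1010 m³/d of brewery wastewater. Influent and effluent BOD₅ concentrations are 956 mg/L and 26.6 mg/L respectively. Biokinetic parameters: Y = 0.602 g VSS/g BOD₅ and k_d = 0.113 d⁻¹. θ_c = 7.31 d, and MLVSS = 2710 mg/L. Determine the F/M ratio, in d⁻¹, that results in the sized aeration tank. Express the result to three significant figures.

F/M ≈ 0.427 d⁻¹

Rearranging the biomass balance for a CMAS with decay, V = Y·Q·ΔS·θ_c / [X·(1+k_d θ_c)] = 0.602 × 1010 × (956 − 26.6) × 7.31 / [2710 × (1 + 0.113 × 7.31)] = 4.13×10^6 / 4949 = 834.8 m³.
F/M = applied load / biomass = Q·S₀/(V·X) = 1010 × 956 / (834.8 × 2710) = 0.4268 d⁻¹.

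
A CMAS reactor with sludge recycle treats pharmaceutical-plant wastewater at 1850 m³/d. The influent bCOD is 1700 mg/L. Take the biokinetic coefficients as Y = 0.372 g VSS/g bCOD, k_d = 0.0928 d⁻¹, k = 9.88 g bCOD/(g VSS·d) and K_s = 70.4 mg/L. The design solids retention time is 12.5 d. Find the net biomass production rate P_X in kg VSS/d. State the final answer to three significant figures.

P_X ≈ 541 kg VSS/d

From the Monod/SRT balance for a CMAS, S = K_s·(1+k_d θ_c)/[θ_c·(Y k − k_d) − 1] = 70.4 × (1 + 0.0928 × 12.5) / [12.5 × (0.372 × 9.88 − 0.0928) − 1] = 152.1 / 43.78 = 3.473 mg/L.
Correct the yield for decay: Y_obs = Y/(1 + k_d θ_c) = 0.372 / (1 + 0.0928 × 12.5) = 0.372 / 2.160 = 0.1722.
Substrate removed = Q·(S₀ − S) = 1850 m³/d × (1700 − 3.47) g/m³ = 3.14×10^6 g/d = 3139 kg/d.
So the net sludge growth is P_X = 0.1722 × 3139 = 540.5 kg VSS/d.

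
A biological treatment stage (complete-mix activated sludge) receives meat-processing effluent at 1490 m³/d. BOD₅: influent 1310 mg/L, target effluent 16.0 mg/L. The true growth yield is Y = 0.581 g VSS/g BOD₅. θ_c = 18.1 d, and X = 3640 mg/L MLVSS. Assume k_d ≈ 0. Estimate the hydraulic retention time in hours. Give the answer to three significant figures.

With k_d = 0 the design equation reduces to V = Y Q (S₀−S) θ_c / X = 0.581 × 1490 × (1310 − 16.0) × 18.1 / 3640 = 5570 m³.
Hydraulic retention time τ = V/Q = 5570 / 1490 = 3.738 d = 89.72 h.

τ ≈ 89.7 h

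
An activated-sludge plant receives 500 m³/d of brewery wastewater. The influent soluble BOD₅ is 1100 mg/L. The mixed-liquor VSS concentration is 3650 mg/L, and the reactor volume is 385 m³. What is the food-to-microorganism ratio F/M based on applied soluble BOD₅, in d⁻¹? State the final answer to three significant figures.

F/M ≈ 0.391 d⁻¹

Food-to-microorganism ratio F/M = Q S₀ / (V X) = 500 × 1100 / (385.0 × 3650) = 0.3914 d⁻¹.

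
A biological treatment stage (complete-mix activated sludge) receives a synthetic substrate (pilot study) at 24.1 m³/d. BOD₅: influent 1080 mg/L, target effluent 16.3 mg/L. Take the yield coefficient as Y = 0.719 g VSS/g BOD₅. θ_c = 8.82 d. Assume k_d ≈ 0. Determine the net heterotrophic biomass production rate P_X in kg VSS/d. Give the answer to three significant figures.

With endogenous decay neglected, the observed yield equals the true yield: Y_obs = Y = 0.719 g VSS/g BOD₅.
Q·(S₀ − S) = 24.1 × (1080 − 16.3) × 10⁻³ = 25.64 kg/d removed.
P_X = Y_obs · Q(S₀ − S) = 0.7190 × 25.64 = 18.43 kg VSS/d.

P_X ≈ 18.4 kg VSS/d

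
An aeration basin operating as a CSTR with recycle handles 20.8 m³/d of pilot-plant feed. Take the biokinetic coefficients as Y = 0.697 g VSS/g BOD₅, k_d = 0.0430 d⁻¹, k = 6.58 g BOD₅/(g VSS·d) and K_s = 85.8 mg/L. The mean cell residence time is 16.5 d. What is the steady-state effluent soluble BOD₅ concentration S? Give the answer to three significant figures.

S ≈ 1.98 mg/L

For a completely mixed reactor with recycle the Lawrence–McCarty relation gives S = K_s·(1 + k_d·θ_c) / [θ_c·(Y·k − k_d) − 1] = 85.8 × (1 + 0.0430 × 16.5) / [16.5 × (0.697 × 6.58 − 0.0430) − 1] = 146.7 / 73.96 = 1.983 mg/L.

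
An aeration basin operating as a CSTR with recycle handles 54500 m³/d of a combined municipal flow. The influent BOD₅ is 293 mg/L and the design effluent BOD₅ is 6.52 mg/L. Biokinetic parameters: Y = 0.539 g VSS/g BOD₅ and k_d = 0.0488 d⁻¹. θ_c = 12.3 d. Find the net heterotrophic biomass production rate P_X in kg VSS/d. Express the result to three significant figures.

Observed yield with endogenous decay: Y_obs = Y / (1 + k_d·θ_c) = 0.539 / (1 + 0.0488 × 12.3) = 0.539 / 1.600 = 0.3368 g VSS/g BOD₅.
Substrate removed = Q·(S₀ − S) = 54500 m³/d × (293 − 6.52) g/m³ = 1.56×10^7 g/d = 15613 kg/d.
Biomass produced: P_X = Y_obs·Q·ΔS = 0.3368 × 15613 ≈ 5259 kg VSS/d.

P_X ≈ 5260 kg VSS/d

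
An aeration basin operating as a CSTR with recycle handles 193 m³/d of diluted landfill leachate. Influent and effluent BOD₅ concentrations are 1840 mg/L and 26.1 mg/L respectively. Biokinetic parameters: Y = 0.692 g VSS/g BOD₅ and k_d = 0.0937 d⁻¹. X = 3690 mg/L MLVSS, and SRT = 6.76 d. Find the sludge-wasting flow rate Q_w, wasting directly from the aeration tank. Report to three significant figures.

Q_w ≈ 40.2 m³/d

From the SRT design equation V = Y Q (S₀−S) θ_c / [X (1 + k_d θ_c)] = 0.692 × 193 × (1840 − 26.1) × 6.76 / [3690 × (1 + 0.0937 × 6.76)] = 1.64×10^6 / 6027 = 271.7 m³.
With mixed-liquor wasting, θ_c = V/Q_w, so Q_w = V/θ_c = 271.7/6.76 = 40.19 m³/d.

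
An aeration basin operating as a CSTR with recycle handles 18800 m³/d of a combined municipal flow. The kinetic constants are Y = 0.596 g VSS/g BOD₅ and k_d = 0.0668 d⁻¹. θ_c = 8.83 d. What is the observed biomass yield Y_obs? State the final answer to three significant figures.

Correct the yield for decay: Y_obs = Y/(1 + k_d θ_c) = 0.596 / (1 + 0.0668 × 8.83) = 0.596 / 1.590 = 0.3749.

Y_obs ≈ 0.375 g VSS/g BOD₅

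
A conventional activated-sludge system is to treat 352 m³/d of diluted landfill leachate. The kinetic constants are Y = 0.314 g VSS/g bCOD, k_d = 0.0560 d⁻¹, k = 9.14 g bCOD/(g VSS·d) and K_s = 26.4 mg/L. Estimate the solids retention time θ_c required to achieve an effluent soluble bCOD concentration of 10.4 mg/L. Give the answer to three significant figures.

At the target effluent, Y k S/(K_s+S) = 0.314×9.14×10.4/36.80 = 0.8111 d⁻¹.
Then 1/θ_c = μ − k_d = 0.8111 − 0.0560 = 0.7551 d⁻¹, giving θ_c = 1.324 d.

θ_c ≈ 1.32 d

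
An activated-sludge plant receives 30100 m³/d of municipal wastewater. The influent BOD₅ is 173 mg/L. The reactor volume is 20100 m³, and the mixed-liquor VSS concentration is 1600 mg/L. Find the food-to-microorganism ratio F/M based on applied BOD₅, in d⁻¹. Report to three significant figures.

Food-to-microorganism ratio F/M = Q S₀ / (V X) = 30100 × 173 / (20100 × 1600) = 0.1619 d⁻¹.

F/M ≈ 0.162 d⁻¹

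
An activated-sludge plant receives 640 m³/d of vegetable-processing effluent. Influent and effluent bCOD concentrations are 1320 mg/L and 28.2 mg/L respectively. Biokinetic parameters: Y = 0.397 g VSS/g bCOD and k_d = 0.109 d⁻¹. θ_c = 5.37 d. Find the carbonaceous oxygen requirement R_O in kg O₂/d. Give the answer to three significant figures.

The observed yield is Y_obs = Y/(1 + k_d·θ_c) = 0.397 / (1 + 0.109 × 5.37) = 0.397 / 1.585 = 0.2504 g VSS per g bCOD removed.
ΔS = 1320 − 28.2 = 1292 mg/L, so the substrate removal rate is 640 × 1292/1000 = 826.8 kg bCOD/d.
Biomass synthesised: P_X = Y_obs × 826.8 = 207.0 kg VSS/d.
Carbonaceous O₂ demand = substrate oxidised − cell-mass equivalent = 826.8 − 1.42 × 207.0 = 532.8 kg O₂/d.

R_O ≈ 533 kg O₂/d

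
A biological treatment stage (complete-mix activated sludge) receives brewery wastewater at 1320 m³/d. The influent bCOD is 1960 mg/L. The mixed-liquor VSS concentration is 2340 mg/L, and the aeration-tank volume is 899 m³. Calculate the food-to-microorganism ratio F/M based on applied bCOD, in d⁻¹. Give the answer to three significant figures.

F/M ≈ 1.23 d⁻¹

F/M = applied load / biomass = Q·S₀/(V·X) = 1320 × 1960 / (899.0 × 2340) = 1.230 d⁻¹.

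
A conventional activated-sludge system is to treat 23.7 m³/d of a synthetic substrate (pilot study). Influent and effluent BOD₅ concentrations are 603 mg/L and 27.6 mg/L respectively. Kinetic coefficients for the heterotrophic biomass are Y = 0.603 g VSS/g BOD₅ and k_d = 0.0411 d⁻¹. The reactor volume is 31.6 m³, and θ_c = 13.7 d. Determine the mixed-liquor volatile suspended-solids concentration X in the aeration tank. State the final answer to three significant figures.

Solving the biomass balance for X: X = Y Q (S₀−S) θ_c / [V (1+k_d θ_c)] = 0.603 × 23.7 × (603 − 27.6) × 13.7 / [31.6 × (1 + 0.0411 × 13.7)] = 2281 mg/L.

X ≈ 2280 mg/L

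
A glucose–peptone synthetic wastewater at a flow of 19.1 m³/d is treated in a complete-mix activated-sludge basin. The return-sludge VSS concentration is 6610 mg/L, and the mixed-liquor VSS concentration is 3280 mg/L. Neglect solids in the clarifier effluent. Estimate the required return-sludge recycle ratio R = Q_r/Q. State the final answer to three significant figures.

Mass balance around the secondary clarifier (neglecting effluent solids): R = X / (X_r − X) = 3280 / (6610 − 3280) = 0.9850.

R ≈ 0.985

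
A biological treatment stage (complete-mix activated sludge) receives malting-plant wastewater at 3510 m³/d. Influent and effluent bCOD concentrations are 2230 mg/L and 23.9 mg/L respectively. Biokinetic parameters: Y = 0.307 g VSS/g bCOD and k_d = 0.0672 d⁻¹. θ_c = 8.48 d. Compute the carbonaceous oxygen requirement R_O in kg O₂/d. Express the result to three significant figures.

R_O ≈ 5590 kg O₂/d

Observed yield with endogenous decay: Y_obs = Y / (1 + k_d·θ_c) = 0.307 / (1 + 0.0672 × 8.48) = 0.307 / 1.570 = 0.1956 g VSS/g bCOD.
Substrate removed = Q·(S₀ − S) = 3510 m³/d × (2230 − 23.9) g/m³ = 7.74×10^6 g/d = 7743 kg/d.
Net sludge production P_X = 0.1956 × 7743 = 1514 kg VSS/d.
R_O = Q·ΔS − 1.42 P_X = 7743 − 2150 = 5593 kg O₂/d.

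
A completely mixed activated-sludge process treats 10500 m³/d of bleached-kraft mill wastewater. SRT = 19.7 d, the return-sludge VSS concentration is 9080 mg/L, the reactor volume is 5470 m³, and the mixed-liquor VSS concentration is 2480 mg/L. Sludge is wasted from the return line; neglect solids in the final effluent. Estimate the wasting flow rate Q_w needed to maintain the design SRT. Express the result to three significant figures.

Q_w = (V·X)/(θ_c X_r) = 5470 × 2480 / (19.7 × 9080) = 75.84 m³/d.

Q_w ≈ 75.8 m³/d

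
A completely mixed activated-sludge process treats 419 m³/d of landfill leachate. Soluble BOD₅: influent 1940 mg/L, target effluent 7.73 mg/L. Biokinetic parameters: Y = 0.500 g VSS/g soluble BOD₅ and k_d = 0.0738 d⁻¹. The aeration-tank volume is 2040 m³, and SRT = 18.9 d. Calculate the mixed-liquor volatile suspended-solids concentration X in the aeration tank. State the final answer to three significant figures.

From V·X·(1 + k_d·θ_c) = Y·Q·(S₀ − S)·θ_c: X = 0.500 × 419 × (1940 − 7.73) × 18.9 / [2040 × (1 + 0.0738 × 18.9)] = 1566 mg/L.

X ≈ 1570 mg/L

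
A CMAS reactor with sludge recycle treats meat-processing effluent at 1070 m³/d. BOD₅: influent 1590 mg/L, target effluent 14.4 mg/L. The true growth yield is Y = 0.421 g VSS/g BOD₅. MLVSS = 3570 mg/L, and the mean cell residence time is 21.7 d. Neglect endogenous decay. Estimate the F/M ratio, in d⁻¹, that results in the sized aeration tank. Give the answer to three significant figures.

F/M ≈ 0.110 d⁻¹

With k_d = 0 the design equation reduces to V = Y Q (S₀−S) θ_c / X = 0.421 × 1070 × (1590 − 14.4) × 21.7 / 3570 = 4314 m³.
F/M = applied load / biomass = Q·S₀/(V·X) = 1070 × 1590 / (4314 × 3570) = 0.1105 d⁻¹.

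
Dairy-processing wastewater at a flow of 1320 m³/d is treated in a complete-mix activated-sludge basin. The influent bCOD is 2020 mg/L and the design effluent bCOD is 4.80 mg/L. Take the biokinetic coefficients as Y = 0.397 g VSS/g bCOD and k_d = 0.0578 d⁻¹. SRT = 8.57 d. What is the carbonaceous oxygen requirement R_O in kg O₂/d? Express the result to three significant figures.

The observed yield is Y_obs = Y/(1 + k_d·θ_c) = 0.397 / (1 + 0.0578 × 8.57) = 0.397 / 1.495 = 0.2655 g VSS per g bCOD removed.
ΔS = 2020 − 4.80 = 2015 mg/L, so the substrate removal rate is 1320 × 2015/1000 = 2660 kg bCOD/d.
P_X = Y_obs·Q·(S₀ − S) = 0.2655 × 2660 = 706.2 kg VSS/d.
Carbonaceous O₂ demand = substrate oxidised − cell-mass equivalent = 2660 − 1.42 × 706.2 = 1657 kg O₂/d.

R_O ≈ 1660 kg O₂/d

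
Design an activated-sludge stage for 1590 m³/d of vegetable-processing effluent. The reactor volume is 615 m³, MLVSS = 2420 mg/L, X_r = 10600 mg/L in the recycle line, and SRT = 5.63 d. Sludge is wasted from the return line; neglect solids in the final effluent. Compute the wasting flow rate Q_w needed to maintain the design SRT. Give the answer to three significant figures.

Q_w ≈ 24.9 m³/d

θ_c = V·X/(Q_w·X_r) when wasting from the recycle, so Q_w = V·X/(θ_c·X_r) = 615.0 × 2420 / (5.63 × 10600) = 24.94 m³/d.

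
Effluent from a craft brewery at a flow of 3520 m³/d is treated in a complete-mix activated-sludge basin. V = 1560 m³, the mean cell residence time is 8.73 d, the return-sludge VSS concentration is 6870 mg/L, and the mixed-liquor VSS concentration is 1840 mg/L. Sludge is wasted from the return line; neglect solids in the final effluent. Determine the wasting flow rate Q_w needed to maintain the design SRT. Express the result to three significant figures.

Q_w ≈ 47.9 m³/d

Wasting from the return line (neglecting effluent solids): Q_w = V·X / (θ_c·X_r) = 1560 × 1840 / (8.73 × 6870) = 47.86 m³/d.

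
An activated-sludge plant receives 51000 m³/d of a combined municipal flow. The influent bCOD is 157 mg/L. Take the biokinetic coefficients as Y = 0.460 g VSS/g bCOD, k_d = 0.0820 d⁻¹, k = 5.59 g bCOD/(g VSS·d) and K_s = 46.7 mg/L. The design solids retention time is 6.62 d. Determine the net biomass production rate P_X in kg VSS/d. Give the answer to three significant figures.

For a completely mixed reactor with recycle the Lawrence–McCarty relation gives S = K_s·(1 + k_d·θ_c) / [θ_c·(Y·k − k_d) − 1] = 46.7 × (1 + 0.0820 × 6.62) / [6.62 × (0.460 × 5.59 − 0.0820) − 1] = 72.05 / 15.48 = 4.654 mg/L.
Correct the yield for decay: Y_obs = Y/(1 + k_d θ_c) = 0.460 / (1 + 0.0820 × 6.62) = 0.460 / 1.543 = 0.2982.
ΔS = 157 − 4.65 = 152.3 mg/L, so the substrate removal rate is 51000 × 152.3/1000 = 7770 kg bCOD/d.
So the net sludge growth is P_X = 0.2982 × 7770 = 2317 kg VSS/d.

P_X ≈ 2320 kg VSS/d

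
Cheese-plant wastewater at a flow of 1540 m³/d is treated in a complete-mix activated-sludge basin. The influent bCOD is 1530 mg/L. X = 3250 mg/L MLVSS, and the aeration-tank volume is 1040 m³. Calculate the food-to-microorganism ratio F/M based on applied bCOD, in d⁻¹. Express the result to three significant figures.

F/M ≈ 0.697 d⁻¹

Food-to-microorganism ratio F/M = Q S₀ / (V X) = 1540 × 1530 / (1040 × 3250) = 0.6971 d⁻¹.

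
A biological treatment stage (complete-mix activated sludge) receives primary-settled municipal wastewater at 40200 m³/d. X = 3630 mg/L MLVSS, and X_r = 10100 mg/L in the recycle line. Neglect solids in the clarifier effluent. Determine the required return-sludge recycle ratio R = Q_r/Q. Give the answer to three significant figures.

Mass balance around the secondary clarifier (neglecting effluent solids): R = X / (X_r − X) = 3630 / (10100 − 3630) = 0.5611.

R ≈ 0.561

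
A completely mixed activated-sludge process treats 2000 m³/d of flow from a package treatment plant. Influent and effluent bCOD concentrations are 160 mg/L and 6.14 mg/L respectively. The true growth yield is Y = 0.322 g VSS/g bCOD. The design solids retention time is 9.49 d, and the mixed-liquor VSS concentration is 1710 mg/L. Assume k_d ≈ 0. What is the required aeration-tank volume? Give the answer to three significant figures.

V ≈ 550 m³

Biomass mass balance (decay neglected): V·X = Y·Q·(S₀ − S)·θ_c, so V = 0.322 × 2000 × (160 − 6.14) × 9.49 / 1710 = 549.9 m³.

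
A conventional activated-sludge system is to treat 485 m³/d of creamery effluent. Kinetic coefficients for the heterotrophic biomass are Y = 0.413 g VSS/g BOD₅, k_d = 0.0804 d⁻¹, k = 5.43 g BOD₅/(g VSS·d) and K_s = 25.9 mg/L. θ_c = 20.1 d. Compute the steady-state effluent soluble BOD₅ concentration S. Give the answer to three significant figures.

S ≈ 1.60 mg/L

For a completely mixed reactor with recycle the Lawrence–McCarty relation gives S = K_s·(1 + k_d·θ_c) / [θ_c·(Y·k − k_d) − 1] = 25.9 × (1 + 0.0804 × 20.1) / [20.1 × (0.413 × 5.43 − 0.0804) − 1] = 67.76 / 42.46 = 1.596 mg/L.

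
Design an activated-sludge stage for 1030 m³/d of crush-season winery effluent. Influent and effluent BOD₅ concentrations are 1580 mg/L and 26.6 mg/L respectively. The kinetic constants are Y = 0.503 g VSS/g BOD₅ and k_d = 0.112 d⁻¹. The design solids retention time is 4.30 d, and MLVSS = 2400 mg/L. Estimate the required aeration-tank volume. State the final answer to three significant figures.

V ≈ 973 m³

From the SRT design equation V = Y Q (S₀−S) θ_c / [X (1 + k_d θ_c)] = 0.503 × 1030 × (1580 − 26.6) × 4.30 / [2400 × (1 + 0.112 × 4.30)] = 3.46×10^6 / 3556 = 973.2 m³.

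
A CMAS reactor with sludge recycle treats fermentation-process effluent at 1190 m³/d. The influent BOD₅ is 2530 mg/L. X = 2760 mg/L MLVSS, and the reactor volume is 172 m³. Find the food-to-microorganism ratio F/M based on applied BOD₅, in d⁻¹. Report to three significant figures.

F/M ≈ 6.34 d⁻¹

Food-to-microorganism ratio F/M = Q S₀ / (V X) = 1190 × 2530 / (172.0 × 2760) = 6.342 d⁻¹.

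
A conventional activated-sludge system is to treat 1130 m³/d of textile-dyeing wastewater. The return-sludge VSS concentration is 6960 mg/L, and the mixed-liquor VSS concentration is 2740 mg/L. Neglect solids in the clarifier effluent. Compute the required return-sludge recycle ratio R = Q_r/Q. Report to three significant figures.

R ≈ 0.649

R = Q_r/Q = X/(X_r − X) = 2740 / (6960 − 2740) = 0.6493.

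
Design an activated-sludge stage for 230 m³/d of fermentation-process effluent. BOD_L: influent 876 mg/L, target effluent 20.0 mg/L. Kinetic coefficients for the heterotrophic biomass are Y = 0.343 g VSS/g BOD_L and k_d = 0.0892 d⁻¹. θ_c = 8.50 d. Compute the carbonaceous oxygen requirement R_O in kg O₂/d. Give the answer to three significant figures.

Y_obs = Y / (1 + k_d θ_c) = 0.343 / (1 + 0.0892 × 8.50) = 0.343 / 1.758 = 0.1951.
Mass of BOD_L removed per day: Q(S₀ − S) = 230 × 856.0 g/m³ = 196.9 kg/d.
Biomass synthesised: P_X = Y_obs × 196.9 = 38.41 kg VSS/d.
Carbonaceous O₂ demand = substrate oxidised − cell-mass equivalent = 196.9 − 1.42 × 38.41 = 142.3 kg O₂/d.

R_O ≈ 142 kg O₂/d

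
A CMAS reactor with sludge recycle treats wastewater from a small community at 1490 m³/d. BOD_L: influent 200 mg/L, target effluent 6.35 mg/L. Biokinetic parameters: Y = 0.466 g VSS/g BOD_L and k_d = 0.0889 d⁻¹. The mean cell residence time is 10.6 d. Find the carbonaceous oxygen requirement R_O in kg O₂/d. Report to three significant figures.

Observed yield with endogenous decay: Y_obs = Y / (1 + k_d·θ_c) = 0.466 / (1 + 0.0889 × 10.6) = 0.466 / 1.942 = 0.2399 g VSS/g BOD_L.
Substrate removed = Q·(S₀ − S) = 1490 m³/d × (200 − 6.35) g/m³ = 2.89×10^5 g/d = 288.5 kg/d.
P_X = Y_obs·Q·(S₀ − S) = 0.2399 × 288.5 = 69.23 kg VSS/d.
Carbonaceous O₂ demand = substrate oxidised − cell-mass equivalent = 288.5 − 1.42 × 69.23 = 190.2 kg O₂/d.

R_O ≈ 190 kg O₂/d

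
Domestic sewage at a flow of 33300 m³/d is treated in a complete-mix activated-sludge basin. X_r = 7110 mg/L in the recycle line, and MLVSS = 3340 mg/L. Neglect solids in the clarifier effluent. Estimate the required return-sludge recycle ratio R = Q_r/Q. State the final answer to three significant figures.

Solids balance on the clarifier gives (1+R)X = R·X_r, so R = X/(X_r − X) = 3340 / (7110 − 3340) = 0.8859.

R ≈ 0.886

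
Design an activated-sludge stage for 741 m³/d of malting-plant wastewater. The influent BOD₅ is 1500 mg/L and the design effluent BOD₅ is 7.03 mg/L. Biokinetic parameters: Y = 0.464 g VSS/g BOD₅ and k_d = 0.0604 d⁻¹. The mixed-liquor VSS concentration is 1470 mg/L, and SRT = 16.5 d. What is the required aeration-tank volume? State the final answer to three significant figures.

V ≈ 2890 m³

Rearranging the biomass balance for a CMAS with decay, V = Y·Q·ΔS·θ_c / [X·(1+k_d θ_c)] = 0.464 × 741 × (1500 − 7.03) × 16.5 / [1470 × (1 + 0.0604 × 16.5)] = 8.47×10^6 / 2935 = 2886 m³.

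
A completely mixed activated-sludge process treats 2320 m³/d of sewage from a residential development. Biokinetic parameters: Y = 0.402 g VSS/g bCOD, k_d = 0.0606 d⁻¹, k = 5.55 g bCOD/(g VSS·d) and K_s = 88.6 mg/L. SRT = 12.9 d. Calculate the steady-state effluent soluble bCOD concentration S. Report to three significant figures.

S ≈ 5.85 mg/L

Effluent substrate depends only on kinetics and SRT: S = K_s(1 + k_d θ_c) / [θ_c(Yk − k_d) − 1] = 88.6 × (1 + 0.0606 × 12.9) / [12.9 × (0.402 × 5.55 − 0.0606) − 1] = 157.9 / 27.00 = 5.847 mg/L.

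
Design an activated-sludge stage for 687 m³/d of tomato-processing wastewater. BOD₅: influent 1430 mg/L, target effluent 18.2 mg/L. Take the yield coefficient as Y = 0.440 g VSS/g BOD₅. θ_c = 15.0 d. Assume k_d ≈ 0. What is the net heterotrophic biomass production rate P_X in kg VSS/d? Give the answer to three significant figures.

With endogenous decay neglected, the observed yield equals the true yield: Y_obs = Y = 0.440 g VSS/g BOD₅.
Substrate removed = Q·(S₀ − S) = 687 m³/d × (1430 − 18.2) g/m³ = 9.7×10^5 g/d = 969.9 kg/d.
Net biomass production P_X = Y_obs × Q·(S₀ − S) = 0.4400 × 969.9 = 426.8 kg VSS/d.

P_X ≈ 427 kg VSS/d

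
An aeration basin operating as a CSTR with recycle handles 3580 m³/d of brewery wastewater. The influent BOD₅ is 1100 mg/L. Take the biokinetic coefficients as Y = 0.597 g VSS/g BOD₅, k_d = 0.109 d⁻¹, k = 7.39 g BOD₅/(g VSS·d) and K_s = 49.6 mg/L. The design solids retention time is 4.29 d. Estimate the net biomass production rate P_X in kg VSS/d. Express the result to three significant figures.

P_X ≈ 1600 kg VSS/d

For a completely mixed reactor with recycle the Lawrence–McCarty relation gives S = K_s·(1 + k_d·θ_c) / [θ_c·(Y·k − k_d) − 1] = 49.6 × (1 + 0.109 × 4.29) / [4.29 × (0.597 × 7.39 − 0.109) − 1] = 72.79 / 17.46 = 4.169 mg/L.
Observed yield with endogenous decay: Y_obs = Y / (1 + k_d·θ_c) = 0.597 / (1 + 0.109 × 4.29) = 0.597 / 1.468 = 0.4068 g VSS/g BOD₅.
Mass of BOD₅ removed per day: Q(S₀ − S) = 3580 × 1096 g/m³ = 3923 kg/d.
So the net sludge growth is P_X = 0.4068 × 3923 = 1596 kg VSS/d.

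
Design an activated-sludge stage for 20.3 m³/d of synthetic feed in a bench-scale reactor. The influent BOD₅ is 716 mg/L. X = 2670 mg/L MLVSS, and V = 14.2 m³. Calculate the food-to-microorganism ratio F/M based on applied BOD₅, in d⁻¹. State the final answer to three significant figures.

F/M = applied load / biomass = Q·S₀/(V·X) = 20.3 × 716 / (14.20 × 2670) = 0.3834 d⁻¹.

F/M ≈ 0.383 d⁻¹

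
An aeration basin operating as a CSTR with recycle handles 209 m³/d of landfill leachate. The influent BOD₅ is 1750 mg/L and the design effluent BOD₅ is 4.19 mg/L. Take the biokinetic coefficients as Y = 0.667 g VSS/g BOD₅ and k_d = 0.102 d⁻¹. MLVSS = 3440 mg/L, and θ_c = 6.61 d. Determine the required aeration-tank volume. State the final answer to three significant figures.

V ≈ 279 m³

From the SRT design equation V = Y Q (S₀−S) θ_c / [X (1 + k_d θ_c)] = 0.667 × 209 × (1750 − 4.19) × 6.61 / [3440 × (1 + 0.102 × 6.61)] = 1.61×10^6 / 5759 = 279.3 m³.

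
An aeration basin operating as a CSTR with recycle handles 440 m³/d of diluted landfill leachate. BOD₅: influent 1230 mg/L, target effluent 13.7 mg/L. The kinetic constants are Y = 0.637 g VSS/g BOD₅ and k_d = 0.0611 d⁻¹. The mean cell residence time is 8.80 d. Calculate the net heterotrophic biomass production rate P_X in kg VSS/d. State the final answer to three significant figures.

Y_obs = Y / (1 + k_d θ_c) = 0.637 / (1 + 0.0611 × 8.80) = 0.637 / 1.538 = 0.4143.
Substrate removed = Q·(S₀ − S) = 440 m³/d × (1230 − 13.7) g/m³ = 5.35×10^5 g/d = 535.2 kg/d.
Biomass produced: P_X = Y_obs·Q·ΔS = 0.4143 × 535.2 ≈ 221.7 kg VSS/d.

P_X ≈ 222 kg VSS/d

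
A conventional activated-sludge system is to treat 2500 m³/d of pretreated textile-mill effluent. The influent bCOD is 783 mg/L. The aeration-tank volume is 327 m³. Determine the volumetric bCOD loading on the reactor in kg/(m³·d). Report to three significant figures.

Volumetric loading L_v = Q·S₀ / V = 2500 × 783 g/m³ / 327.0 m³ = 5986 g/(m³·d) = 5.986 kg bCOD/(m³·d).

L_v ≈ 5.99 kg bCOD/(m³·d)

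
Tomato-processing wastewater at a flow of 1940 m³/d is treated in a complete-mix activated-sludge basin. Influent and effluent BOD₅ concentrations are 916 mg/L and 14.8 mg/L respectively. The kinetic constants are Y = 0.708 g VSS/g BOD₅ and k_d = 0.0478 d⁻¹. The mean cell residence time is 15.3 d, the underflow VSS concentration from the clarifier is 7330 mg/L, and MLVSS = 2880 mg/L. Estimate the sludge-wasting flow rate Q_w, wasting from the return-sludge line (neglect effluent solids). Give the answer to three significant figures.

From the SRT design equation V = Y Q (S₀−S) θ_c / [X (1 + k_d θ_c)] = 0.708 × 1940 × (916 − 14.8) × 15.3 / [2880 × (1 + 0.0478 × 15.3)] = 1.89×10^7 / 4986 = 3798 m³.
Wasting from the return line (neglecting effluent solids): Q_w = V·X / (θ_c·X_r) = 3798 × 2880 / (15.3 × 7330) = 97.54 m³/d.

Q_w ≈ 97.5 m³/d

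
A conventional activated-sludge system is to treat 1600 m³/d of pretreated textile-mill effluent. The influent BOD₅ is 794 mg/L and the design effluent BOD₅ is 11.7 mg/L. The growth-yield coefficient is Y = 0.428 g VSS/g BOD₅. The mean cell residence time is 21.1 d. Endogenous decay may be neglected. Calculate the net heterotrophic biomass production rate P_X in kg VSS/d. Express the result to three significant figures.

P_X ≈ 536 kg VSS/d

With endogenous decay neglected, the observed yield equals the true yield: Y_obs = Y = 0.428 g VSS/g BOD₅.
ΔS = 794 − 11.7 = 782.3 mg/L, so the substrate removal rate is 1600 × 782.3/1000 = 1252 kg BOD₅/d.
So the net sludge growth is P_X = 0.4280 × 1252 = 535.7 kg VSS/d.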